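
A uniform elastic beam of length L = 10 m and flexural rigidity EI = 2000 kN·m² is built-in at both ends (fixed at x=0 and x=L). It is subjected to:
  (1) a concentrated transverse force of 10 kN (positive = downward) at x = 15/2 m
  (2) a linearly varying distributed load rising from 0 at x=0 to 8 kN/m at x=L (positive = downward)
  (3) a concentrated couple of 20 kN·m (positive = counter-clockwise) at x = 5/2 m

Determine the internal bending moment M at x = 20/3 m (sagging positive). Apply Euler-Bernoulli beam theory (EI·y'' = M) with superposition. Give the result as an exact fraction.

Load 1 — point force P=10 kN at a=15/2 m (b=L-a=5/2):
  M_1 = Pb²(3a+b)x/L³ - Pab²/L²  [x≤a] = 10·(5/2)²·(3·(15/2)+(5/2))·(20/3)/10³ - 10·(15/2)·(5/2)²/10² = 275/48 kN·m
Load 2 — triangular load w₀=8 kN/m (0→w₀ over full span):
  M_2 = 3w₀Lx/20 - w₀L²/30 - w₀x³/(6L) = 3·8·10·(20/3)/20 - 8·10²/30 - 8·(20/3)³/(6·10) = 1120/81 kN·m
Load 3 — applied couple M₀=20 kN·m at a=5/2 m (b=L-a=15/2):
  M_3 = R_Ax - M_A - M₀  [x>a] with R_A=9/4, M_A=-15/4 = (9/4)·(20/3) - (-15/4) - 20 = -5/4 kN·m
Superposition: M = Σ M_i = 23725/1296 kN·m ≈ 18.306327 kN·m

M(20/3) = 23725/1296 kN·m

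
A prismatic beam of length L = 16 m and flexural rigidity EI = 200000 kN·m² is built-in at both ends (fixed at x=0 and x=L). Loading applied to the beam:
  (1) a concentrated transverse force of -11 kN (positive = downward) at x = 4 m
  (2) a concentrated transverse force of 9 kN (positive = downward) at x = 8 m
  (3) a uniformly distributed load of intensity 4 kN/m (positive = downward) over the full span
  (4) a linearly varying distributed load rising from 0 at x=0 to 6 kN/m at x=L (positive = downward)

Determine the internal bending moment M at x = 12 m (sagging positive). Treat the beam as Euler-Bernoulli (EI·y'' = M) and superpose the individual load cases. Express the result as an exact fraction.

Load 1 — point force P=-11 kN at a=4 m (b=L-a=12):
  M_1 = Pa²(a+3b)(L-x)/L³ - Pa²b/L²  [x>a] = (-11)·4²·(4+3·12)·(16-12)/16³ - (-11)·4²·12/16² = 11/8 kN·m
Load 2 — point force P=9 kN at a=8 m (b=L-a=8):
  M_2 = Pa²(a+3b)(L-x)/L³ - Pa²b/L²  [x>a] = 9·8²·(8+3·8)·(16-12)/16³ - 9·8²·8/16² = 0 kN·m
Load 3 — uniform load w=4 kN/m over full span:
  M_3 = wLx/2 - wL²/12 - wx²/2 = 4·16·12/2 - 4·16²/12 - 4·12²/2 = 32/3 kN·m
Load 4 — triangular load w₀=6 kN/m (0→w₀ over full span):
  M_4 = 3w₀Lx/20 - w₀L²/30 - w₀x³/(6L) = 3·6·16·12/20 - 6·16²/30 - 6·12³/(6·16) = 68/5 kN·m
Superposition: M = Σ M_i = 3077/120 kN·m ≈ 25.641667 kN·m

M(12) = 3077/120 kN·m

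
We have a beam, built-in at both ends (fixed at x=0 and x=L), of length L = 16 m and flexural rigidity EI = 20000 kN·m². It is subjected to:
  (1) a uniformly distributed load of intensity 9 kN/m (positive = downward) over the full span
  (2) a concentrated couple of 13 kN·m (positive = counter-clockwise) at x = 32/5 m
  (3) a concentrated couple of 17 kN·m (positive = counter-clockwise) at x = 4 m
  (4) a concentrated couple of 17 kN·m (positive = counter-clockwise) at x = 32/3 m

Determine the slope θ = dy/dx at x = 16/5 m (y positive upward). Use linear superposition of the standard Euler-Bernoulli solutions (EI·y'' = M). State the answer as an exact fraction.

Load 1 — uniform load w=9 kN/m over full span:
  θ_1 = -wx(L-x)(L-2x)/(12EI) = -9·(16/5)·(16-(16/5))·(16-2·(16/5))/(12·20000) = -1152/78125 rad
Load 2 — applied couple M₀=13 kN·m at a=32/5 m (b=L-a=48/5):
  θ_2 = (R_Ax²/2 - M_Ax)/EI  [x≤a] with R_A=117/100, M_A=39/25 = ((117/100)·(16/5)²/2 - (39/25)·(16/5))/20000 = 39/781250 rad
Load 3 — applied couple M₀=17 kN·m at a=4 m (b=L-a=12):
  θ_3 = (R_Ax²/2 - M_Ax)/EI  [x≤a] with R_A=153/128, M_A=-51/16 = ((153/128)·(16/5)²/2 - (-51/16)·(16/5))/20000 = 51/62500 rad
Load 4 — applied couple M₀=17 kN·m at a=32/3 m (b=L-a=16/3):
  θ_4 = (R_Ax²/2 - M_Ax)/EI  [x≤a] with R_A=17/12, M_A=17/3 = ((17/12)·(16/5)²/2 - (17/3)·(16/5))/20000 = -17/31250 rad
Superposition: θ = Σ θ_i = -22537/1562500 rad ≈ -0.014424 rad

θ(16/5) = -22537/1562500 rad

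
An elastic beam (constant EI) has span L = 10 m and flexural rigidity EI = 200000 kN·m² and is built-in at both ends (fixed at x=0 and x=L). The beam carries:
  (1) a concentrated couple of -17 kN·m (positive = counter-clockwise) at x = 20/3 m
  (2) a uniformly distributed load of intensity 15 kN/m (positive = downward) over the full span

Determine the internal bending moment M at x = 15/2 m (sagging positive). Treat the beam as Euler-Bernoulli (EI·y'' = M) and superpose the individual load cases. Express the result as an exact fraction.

M(15/2) = 511/24 kN·m

Load 1 — applied couple M₀=-17 kN·m at a=20/3 m (b=L-a=10/3):
  M_1 = R_Ax - M_A - M₀  [x>a] with R_A=-34/15, M_A=-17/3 = (-34/15)·(15/2) - (-17/3) - (-17) = 17/3 kN·m
Load 2 — uniform load w=15 kN/m over full span:
  M_2 = wLx/2 - wL²/12 - wx²/2 = 15·10·(15/2)/2 - 15·10²/12 - 15·(15/2)²/2 = 125/8 kN·m
Superposition: M = Σ M_i = 511/24 kN·m ≈ 21.291667 kN·m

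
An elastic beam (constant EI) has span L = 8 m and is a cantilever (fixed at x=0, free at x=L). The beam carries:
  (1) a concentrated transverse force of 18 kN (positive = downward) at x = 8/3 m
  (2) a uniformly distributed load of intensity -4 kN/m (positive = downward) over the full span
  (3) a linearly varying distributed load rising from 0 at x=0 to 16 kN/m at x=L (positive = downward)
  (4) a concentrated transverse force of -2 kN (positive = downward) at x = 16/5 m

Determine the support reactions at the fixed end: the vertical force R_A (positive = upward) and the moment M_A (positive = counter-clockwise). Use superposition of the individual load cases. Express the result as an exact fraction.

Load 1 — point force P=18 kN at a=8/3 m (b=L-a=16/3):
  R_A = P = 18 kN
  M_A = Pa = 18·(8/3) = 48 kN·m
Load 2 — uniform load w=-4 kN/m over full span:
  R_A = wL = (-4)·8 = -32 kN
  M_A = wL²/2 = (-4)·8²/2 = -128 kN·m
Load 3 — triangular load w₀=16 kN/m (0→w₀ over full span):
  R_A = w₀L/2 = 16·8/2 = 64 kN
  M_A = w₀L²/3 = 16·8²/3 = 1024/3 kN·m
Load 4 — point force P=-2 kN at a=16/5 m (b=L-a=24/5):
  R_A = P = (-2) = -2 kN
  M_A = Pa = (-2)·(16/5) = -32/5 kN·m
Superposition: R_A = 48 kN, M_A = 3824/15 kN·m

R_A = 48 kN, M_A = 3824/15 kN·m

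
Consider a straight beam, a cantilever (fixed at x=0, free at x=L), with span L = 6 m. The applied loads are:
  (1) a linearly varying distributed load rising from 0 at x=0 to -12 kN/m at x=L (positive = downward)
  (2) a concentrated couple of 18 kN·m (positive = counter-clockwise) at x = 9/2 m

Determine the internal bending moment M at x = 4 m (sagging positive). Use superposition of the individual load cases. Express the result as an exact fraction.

M(4) = 118/3 kN·m

Load 1 — triangular load w₀=-12 kN/m (0→w₀ over full span):
  M_1 = w₀Lx/2 - w₀L²/3 - w₀x³/(6L) = (-12)·6·4/2 - (-12)·6²/3 - (-12)·4³/(6·6) = 64/3 kN·m
Load 2 — applied couple M₀=18 kN·m at a=9/2 m (b=L-a=3/2):
  M_2 = M₀  [x≤a] = 18 = 18 kN·m
Superposition: M = Σ M_i = 118/3 kN·m ≈ 39.333333 kN·m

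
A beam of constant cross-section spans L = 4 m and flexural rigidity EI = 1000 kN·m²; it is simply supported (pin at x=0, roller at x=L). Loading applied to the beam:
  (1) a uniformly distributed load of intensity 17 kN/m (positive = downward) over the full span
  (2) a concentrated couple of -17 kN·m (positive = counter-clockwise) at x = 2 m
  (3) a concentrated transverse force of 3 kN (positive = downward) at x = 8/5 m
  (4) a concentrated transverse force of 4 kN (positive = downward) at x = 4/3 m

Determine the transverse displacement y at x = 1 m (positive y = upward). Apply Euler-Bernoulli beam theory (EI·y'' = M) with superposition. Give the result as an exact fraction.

Load 1 — uniform load w=17 kN/m over full span:
  y_1 = -wx(L³-2Lx²+x³)/(24EI) = -17·1·(4³-2·4·1²+1³)/(24·1000) = -323/8000 m
Load 2 — applied couple M₀=-17 kN·m at a=2 m (b=L-a=2):
  y_2 = (M₀x³/(6L)+C₁x)/EI  [x≤a] with C₁=M₀(3b²-L²)/(6L)=17/6 = ((-17)·1³/(6·4)+(17/6)·1)/1000 = 17/8000 m
Load 3 — point force P=3 kN at a=8/5 m (b=L-a=12/5):
  y_3 = -Pbx(L²-b²-x²)/(6LEI)  [x≤a] = -3·(12/5)·1·(4²-(12/5)²-1²)/(6·4·1000) = -693/250000 m
Load 4 — point force P=4 kN at a=4/3 m (b=L-a=8/3):
  y_4 = -Pbx(L²-b²-x²)/(6LEI)  [x≤a] = -4·(8/3)·1·(4²-(8/3)²-1²)/(6·4·1000) = -71/20250 m
Superposition: y = Σ y_i = -1803391/40500000 m ≈ -0.044528 m

y(1) = -1803391/40500000 m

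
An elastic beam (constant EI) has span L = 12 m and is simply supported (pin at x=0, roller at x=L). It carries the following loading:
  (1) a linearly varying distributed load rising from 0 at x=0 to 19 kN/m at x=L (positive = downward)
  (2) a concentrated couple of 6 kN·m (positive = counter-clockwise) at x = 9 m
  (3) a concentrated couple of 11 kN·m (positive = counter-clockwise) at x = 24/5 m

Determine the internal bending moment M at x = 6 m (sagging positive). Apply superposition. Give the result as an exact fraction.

M(6) = 337/2 kN·m

Load 1 — triangular load w₀=19 kN/m (0→w₀ over full span):
  M_1 = w₀Lx/6 - w₀x³/(6L) = 19·12·6/6 - 19·6³/(6·12) = 171 kN·m
Load 2 — applied couple M₀=6 kN·m at a=9 m (b=L-a=3):
  M_2 = M₀x/L  [x≤a] = 6·6/12 = 3 kN·m
Load 3 — applied couple M₀=11 kN·m at a=24/5 m (b=L-a=36/5):
  M_3 = M₀x/L - M₀  [x>a] = 11·6/12 - 11 = -11/2 kN·m
Superposition: M = Σ M_i = 337/2 kN·m ≈ 168.500000 kN·m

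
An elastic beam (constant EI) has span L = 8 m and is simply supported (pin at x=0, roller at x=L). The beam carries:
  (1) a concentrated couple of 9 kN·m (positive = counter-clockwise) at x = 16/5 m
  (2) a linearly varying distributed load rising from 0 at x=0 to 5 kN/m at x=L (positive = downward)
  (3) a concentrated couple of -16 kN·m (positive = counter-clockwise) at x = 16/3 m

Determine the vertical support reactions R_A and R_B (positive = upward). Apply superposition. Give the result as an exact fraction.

R_A = 139/24 kN, R_B = 341/24 kN

Load 1 — applied couple M₀=9 kN·m at a=16/5 m (b=L-a=24/5):
  R_A = M₀/L = 9/8 kN
  R_B = -M₀/L = -9/8 kN
Load 2 — triangular load w₀=5 kN/m (0→w₀ over full span):
  R_A = w₀L/6 = 5·8/6 = 20/3 kN
  R_B = w₀L/3 = 5·8/3 = 40/3 kN
Load 3 — applied couple M₀=-16 kN·m at a=16/3 m (b=L-a=8/3):
  R_A = M₀/L = (-16)/8 = -2 kN
  R_B = -M₀/L = -(-16)/8 = 2 kN
Superposition: R_A = 139/24 kN, R_B = 341/24 kN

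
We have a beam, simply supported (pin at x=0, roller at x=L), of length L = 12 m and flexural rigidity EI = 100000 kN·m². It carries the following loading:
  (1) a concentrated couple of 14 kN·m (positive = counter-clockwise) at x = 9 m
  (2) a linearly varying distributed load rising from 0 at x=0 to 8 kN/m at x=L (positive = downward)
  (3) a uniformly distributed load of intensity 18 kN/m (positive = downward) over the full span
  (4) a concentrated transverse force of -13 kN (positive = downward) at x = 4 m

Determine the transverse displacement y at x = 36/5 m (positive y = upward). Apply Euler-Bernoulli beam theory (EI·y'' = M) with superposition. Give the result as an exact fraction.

Load 1 — applied couple M₀=14 kN·m at a=9 m (b=L-a=3):
  y_1 = (M₀x³/(6L)+C₁x)/EI  [x≤a] with C₁=M₀(3b²-L²)/(6L)=-91/4 = (14·(36/5)³/(6·12)+(-91/4)·(36/5))/100000 = -11403/12500000 m
Load 2 — triangular load w₀=8 kN/m (0→w₀ over full span):
  y_2 = -w₀x(7L⁴-10L²x²+3x⁴)/(360LEI) = -8·(36/5)·(7·12⁴-10·12²·(36/5)²+3·(36/5)⁴)/(360·12·100000) = -511488/48828125 m
Load 3 — uniform load w=18 kN/m over full span:
  y_3 = -wx(L³-2Lx²+x³)/(24EI) = -18·(36/5)·(12³-2·12·(36/5)²+(36/5)³)/(24·100000) = -90396/1953125 m
Load 4 — point force P=-13 kN at a=4 m (b=L-a=8):
  y_4 = -Pa(L-x)(2Lx-a²-x²)/(6LEI)  [x>a] = -(-13)·4·(12-(36/5))·(2·12·(36/5)-4²-(36/5)²)/(6·12·100000) = 4264/1171875 m
Superposition: y = Σ y_i = -253273373/4687500000 m ≈ -0.054032 m

y(36/5) = -253273373/4687500000 m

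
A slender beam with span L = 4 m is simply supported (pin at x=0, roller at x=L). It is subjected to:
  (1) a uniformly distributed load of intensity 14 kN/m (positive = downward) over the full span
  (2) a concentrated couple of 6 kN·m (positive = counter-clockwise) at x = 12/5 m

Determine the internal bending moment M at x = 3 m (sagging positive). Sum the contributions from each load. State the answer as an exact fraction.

M(3) = 39/2 kN·m

Load 1 — uniform load w=14 kN/m over full span:
  M_1 = wx(L-x)/2 = 14·3·(4-3)/2 = 21 kN·m
Load 2 — applied couple M₀=6 kN·m at a=12/5 m (b=L-a=8/5):
  M_2 = M₀x/L - M₀  [x>a] = 6·3/4 - 6 = -3/2 kN·m
Superposition: M = Σ M_i = 39/2 kN·m ≈ 19.500000 kN·m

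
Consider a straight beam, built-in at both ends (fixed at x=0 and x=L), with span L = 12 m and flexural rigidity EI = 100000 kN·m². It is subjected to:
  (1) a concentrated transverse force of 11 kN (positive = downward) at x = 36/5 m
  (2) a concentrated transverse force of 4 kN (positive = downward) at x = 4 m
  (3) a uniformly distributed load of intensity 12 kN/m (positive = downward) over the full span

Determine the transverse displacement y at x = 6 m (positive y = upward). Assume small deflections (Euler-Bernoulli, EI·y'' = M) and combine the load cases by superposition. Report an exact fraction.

y(6) = -35783/4687500 m

Load 1 — point force P=11 kN at a=36/5 m (b=L-a=24/5):
  y_1 = -Pb²x²(3aL-(3a+b)x)/(6L³EI)  [x≤a] = -11·(24/5)²·6²·(3·(36/5)·12-(3·(36/5)+(24/5))·6)/(6·12³·100000) = -693/781250 m
Load 2 — point force P=4 kN at a=4 m (b=L-a=8):
  y_2 = -Pa²(L-x)²(3bL-(3b+a)(L-x))/(6L³EI)  [x>a] = -4·4²·(12-6)²·(3·8·12-(3·8+4)·(12-6))/(6·12³·100000) = -1/3750 m
Load 3 — uniform load w=12 kN/m over full span:
  y_3 = -wx²(L-x)²/(24EI) = -12·6²·(12-6)²/(24·100000) = -81/12500 m
Superposition: y = Σ y_i = -35783/4687500 m ≈ -0.007634 m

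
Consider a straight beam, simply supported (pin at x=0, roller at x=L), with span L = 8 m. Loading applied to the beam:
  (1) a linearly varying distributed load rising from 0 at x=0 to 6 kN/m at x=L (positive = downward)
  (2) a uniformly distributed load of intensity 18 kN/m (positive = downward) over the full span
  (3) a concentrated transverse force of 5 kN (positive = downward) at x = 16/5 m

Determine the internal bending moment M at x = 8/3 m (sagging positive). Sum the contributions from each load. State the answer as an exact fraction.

M(8/3) = 4184/27 kN·m

Load 1 — triangular load w₀=6 kN/m (0→w₀ over full span):
  M_1 = w₀Lx/6 - w₀x³/(6L) = 6·8·(8/3)/6 - 6·(8/3)³/(6·8) = 512/27 kN·m
Load 2 — uniform load w=18 kN/m over full span:
  M_2 = wx(L-x)/2 = 18·(8/3)·(8-(8/3))/2 = 128 kN·m
Load 3 — point force P=5 kN at a=16/5 m (b=L-a=24/5):
  M_3 = Pbx/L  [x≤a] = 5·(24/5)·(8/3)/8 = 8 kN·m
Superposition: M = Σ M_i = 4184/27 kN·m ≈ 154.962963 kN·m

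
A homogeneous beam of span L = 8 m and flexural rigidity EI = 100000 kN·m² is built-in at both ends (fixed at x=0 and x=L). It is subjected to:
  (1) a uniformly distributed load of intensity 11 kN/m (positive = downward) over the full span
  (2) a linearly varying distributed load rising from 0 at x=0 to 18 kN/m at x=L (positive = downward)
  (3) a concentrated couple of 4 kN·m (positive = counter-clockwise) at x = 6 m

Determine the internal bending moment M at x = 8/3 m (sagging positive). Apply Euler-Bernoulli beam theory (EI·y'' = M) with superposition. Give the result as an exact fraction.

Load 1 — uniform load w=11 kN/m over full span:
  M_1 = wLx/2 - wL²/12 - wx²/2 = 11·8·(8/3)/2 - 11·8²/12 - 11·(8/3)²/2 = 176/9 kN·m
Load 2 — triangular load w₀=18 kN/m (0→w₀ over full span):
  M_2 = 3w₀Lx/20 - w₀L²/30 - w₀x³/(6L) = 3·18·8·(8/3)/20 - 18·8²/30 - 18·(8/3)³/(6·8) = 544/45 kN·m
Load 3 — applied couple M₀=4 kN·m at a=6 m (b=L-a=2):
  M_3 = R_Ax - M_A  [x≤a] with R_A=9/16, M_A=5/4 = (9/16)·(8/3) - (5/4) = 1/4 kN·m
Superposition: M = Σ M_i = 5741/180 kN·m ≈ 31.894444 kN·m

M(8/3) = 5741/180 kN·m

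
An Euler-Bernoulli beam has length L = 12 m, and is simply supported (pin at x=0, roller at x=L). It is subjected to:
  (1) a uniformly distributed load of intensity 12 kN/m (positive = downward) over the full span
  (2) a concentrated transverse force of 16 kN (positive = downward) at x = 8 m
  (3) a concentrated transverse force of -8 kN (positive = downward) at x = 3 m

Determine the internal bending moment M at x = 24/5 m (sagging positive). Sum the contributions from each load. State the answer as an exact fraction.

Load 1 — uniform load w=12 kN/m over full span:
  M_1 = wx(L-x)/2 = 12·(24/5)·(12-(24/5))/2 = 5184/25 kN·m
Load 2 — point force P=16 kN at a=8 m (b=L-a=4):
  M_2 = Pbx/L  [x≤a] = 16·4·(24/5)/12 = 128/5 kN·m
Load 3 — point force P=-8 kN at a=3 m (b=L-a=9):
  M_3 = Pa(L-x)/L  [x>a] = (-8)·3·(12-(24/5))/12 = -72/5 kN·m
Superposition: M = Σ M_i = 5464/25 kN·m ≈ 218.560000 kN·m

M(24/5) = 5464/25 kN·m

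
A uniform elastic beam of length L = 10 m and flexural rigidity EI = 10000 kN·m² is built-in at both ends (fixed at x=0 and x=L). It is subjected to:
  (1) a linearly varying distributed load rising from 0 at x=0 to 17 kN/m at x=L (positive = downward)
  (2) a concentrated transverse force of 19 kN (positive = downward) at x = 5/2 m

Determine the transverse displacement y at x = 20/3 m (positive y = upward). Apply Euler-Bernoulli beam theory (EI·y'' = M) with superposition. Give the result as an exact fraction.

Load 1 — triangular load w₀=17 kN/m (0→w₀ over full span):
  y_1 = -w₀x²(L-x)²(x+2L)/(120LEI) = -17·(20/3)²·(10-(20/3))²·((20/3)+2·10)/(120·10·10000) = -68/3645 m
Load 2 — point force P=19 kN at a=5/2 m (b=L-a=15/2):
  y_2 = -Pa²(L-x)²(3bL-(3b+a)(L-x))/(6L³EI)  [x>a] = -19·(5/2)²·(10-(20/3))²·(3·(15/2)·10-(3·(15/2)+(5/2))·(10-(20/3)))/(6·10³·10000) = -323/103680 m
Superposition: y = Σ y_i = -4063/186624 m ≈ -0.021771 m

y(20/3) = -4063/186624 m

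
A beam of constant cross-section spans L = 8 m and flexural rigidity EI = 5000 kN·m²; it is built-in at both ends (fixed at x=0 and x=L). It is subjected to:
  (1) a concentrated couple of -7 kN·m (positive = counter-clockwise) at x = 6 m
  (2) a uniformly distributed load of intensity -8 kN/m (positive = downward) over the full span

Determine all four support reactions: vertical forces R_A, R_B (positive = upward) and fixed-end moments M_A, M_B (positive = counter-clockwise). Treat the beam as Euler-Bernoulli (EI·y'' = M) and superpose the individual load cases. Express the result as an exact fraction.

R_A = -2111/64 kN, M_A = -2153/48 kN·m, R_B = -1985/64 kN, M_B = 2111/48 kN·m

Load 1 — applied couple M₀=-7 kN·m at a=6 m (b=L-a=2):
  R_A = 6M₀ab/L³ = 6·(-7)·6·2/8³ = -63/64 kN
  M_A = M₀b(2a-b)/L² = (-7)·2·(2·6-2)/8² = -35/16 kN·m
  R_B = -6M₀ab/L³ = -6·(-7)·6·2/8³ = 63/64 kN
  M_B = M₀a(2b-a)/L² = (-7)·6·(2·2-6)/8² = 21/16 kN·m
Load 2 — uniform load w=-8 kN/m over full span:
  R_A = wL/2 = (-8)·8/2 = -32 kN
  M_A = wL²/12 = (-8)·8²/12 = -128/3 kN·m
  R_B = wL/2 = (-8)·8/2 = -32 kN
  M_B = -wL²/12 = -(-8)·8²/12 = 128/3 kN·m
Superposition: R_A = -2111/64 kN, M_A = -2153/48 kN·m, R_B = -1985/64 kN, M_B = 2111/48 kN·m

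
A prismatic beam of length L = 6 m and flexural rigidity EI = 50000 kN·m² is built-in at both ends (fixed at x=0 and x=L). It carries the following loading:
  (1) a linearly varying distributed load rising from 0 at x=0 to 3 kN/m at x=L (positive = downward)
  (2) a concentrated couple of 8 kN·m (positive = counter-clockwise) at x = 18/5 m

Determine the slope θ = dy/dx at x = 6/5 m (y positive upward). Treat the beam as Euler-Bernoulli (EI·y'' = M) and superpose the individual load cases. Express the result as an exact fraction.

θ(6/5) = -321/3906250 rad

Load 1 — triangular load w₀=3 kN/m (0→w₀ over full span):
  θ_1 = -w₀(2x(L-x)(L-2x)(x+2L)+x²(L-x)²)/(120LEI) = -3·(2·(6/5)·(6-(6/5))·(6-2·(6/5))·((6/5)+2·6)+(6/5)²·(6-(6/5))²)/(120·6·50000) = -189/3906250 rad
Load 2 — applied couple M₀=8 kN·m at a=18/5 m (b=L-a=12/5):
  θ_2 = (R_Ax²/2 - M_Ax)/EI  [x≤a] with R_A=48/25, M_A=64/25 = ((48/25)·(6/5)²/2 - (64/25)·(6/5))/50000 = -66/1953125 rad
Superposition: θ = Σ θ_i = -321/3906250 rad ≈ -0.000082 rad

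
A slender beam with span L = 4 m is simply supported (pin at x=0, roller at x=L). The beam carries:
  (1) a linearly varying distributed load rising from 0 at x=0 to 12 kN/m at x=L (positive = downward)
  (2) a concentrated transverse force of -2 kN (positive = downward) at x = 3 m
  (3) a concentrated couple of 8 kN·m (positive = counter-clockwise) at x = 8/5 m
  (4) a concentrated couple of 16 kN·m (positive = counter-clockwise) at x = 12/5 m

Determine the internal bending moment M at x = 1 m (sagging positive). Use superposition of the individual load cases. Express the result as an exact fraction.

M(1) = 13 kN·m

Load 1 — triangular load w₀=12 kN/m (0→w₀ over full span):
  M_1 = w₀Lx/6 - w₀x³/(6L) = 12·4·1/6 - 12·1³/(6·4) = 15/2 kN·m
Load 2 — point force P=-2 kN at a=3 m (b=L-a=1):
  M_2 = Pbx/L  [x≤a] = (-2)·1·1/4 = -1/2 kN·m
Load 3 — applied couple M₀=8 kN·m at a=8/5 m (b=L-a=12/5):
  M_3 = M₀x/L  [x≤a] = 8·1/4 = 2 kN·m
Load 4 — applied couple M₀=16 kN·m at a=12/5 m (b=L-a=8/5):
  M_4 = M₀x/L  [x≤a] = 16·1/4 = 4 kN·m
Superposition: M = Σ M_i = 13 kN·m ≈ 13.000000 kN·m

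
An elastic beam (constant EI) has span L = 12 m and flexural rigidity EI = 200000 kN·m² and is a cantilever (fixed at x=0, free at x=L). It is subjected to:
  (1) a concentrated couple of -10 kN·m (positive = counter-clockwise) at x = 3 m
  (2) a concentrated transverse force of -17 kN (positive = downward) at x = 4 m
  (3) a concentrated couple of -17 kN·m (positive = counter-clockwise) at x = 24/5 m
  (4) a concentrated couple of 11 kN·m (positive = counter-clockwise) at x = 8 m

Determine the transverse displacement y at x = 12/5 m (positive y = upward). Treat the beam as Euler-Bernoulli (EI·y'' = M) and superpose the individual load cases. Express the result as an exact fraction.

y(12/5) = 216/390625 m

Load 1 — applied couple M₀=-10 kN·m at a=3 m (b=L-a=9):
  y_1 = M₀x²/(2EI)  [x≤a] = (-10)·(12/5)²/(2·200000) = -9/62500 m
Load 2 — point force P=-17 kN at a=4 m (b=L-a=8):
  y_2 = -Px²(3a-x)/(6EI)  [x≤a] = -(-17)·(12/5)²·(3·4-(12/5))/(6·200000) = 306/390625 m
Load 3 — applied couple M₀=-17 kN·m at a=24/5 m (b=L-a=36/5):
  y_3 = M₀x²/(2EI)  [x≤a] = (-17)·(12/5)²/(2·200000) = -153/625000 m
Load 4 — applied couple M₀=11 kN·m at a=8 m (b=L-a=4):
  y_4 = M₀x²/(2EI)  [x≤a] = 11·(12/5)²/(2·200000) = 99/625000 m
Superposition: y = Σ y_i = 216/390625 m ≈ 0.000553 m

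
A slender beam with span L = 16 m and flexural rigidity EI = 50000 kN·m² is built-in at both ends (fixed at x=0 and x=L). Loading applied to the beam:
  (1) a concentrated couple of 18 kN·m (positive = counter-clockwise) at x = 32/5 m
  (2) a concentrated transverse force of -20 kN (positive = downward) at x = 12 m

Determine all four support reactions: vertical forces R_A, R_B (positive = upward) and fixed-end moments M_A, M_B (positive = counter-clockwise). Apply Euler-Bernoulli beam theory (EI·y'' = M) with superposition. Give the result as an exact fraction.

R_A = -301/200 kN, M_A = -321/25 kN·m, R_B = -3699/200 kN, M_B = 1269/25 kN·m

Load 1 — applied couple M₀=18 kN·m at a=32/5 m (b=L-a=48/5):
  R_A = 6M₀ab/L³ = 6·18·(32/5)·(48/5)/16³ = 81/50 kN
  M_A = M₀b(2a-b)/L² = 18·(48/5)·(2·(32/5)-(48/5))/16² = 54/25 kN·m
  R_B = -6M₀ab/L³ = -6·18·(32/5)·(48/5)/16³ = -81/50 kN
  M_B = M₀a(2b-a)/L² = 18·(32/5)·(2·(48/5)-(32/5))/16² = 144/25 kN·m
Load 2 — point force P=-20 kN at a=12 m (b=L-a=4):
  R_A = Pb²(3a+b)/L³ = (-20)·4²·(3·12+4)/16³ = -25/8 kN
  M_A = Pab²/L² = (-20)·12·4²/16² = -15 kN·m
  R_B = Pa²(a+3b)/L³ = (-20)·12²·(12+3·4)/16³ = -135/8 kN
  M_B = -Pa²b/L² = -(-20)·12²·4/16² = 45 kN·m
Superposition: R_A = -301/200 kN, M_A = -321/25 kN·m, R_B = -3699/200 kN, M_B = 1269/25 kN·m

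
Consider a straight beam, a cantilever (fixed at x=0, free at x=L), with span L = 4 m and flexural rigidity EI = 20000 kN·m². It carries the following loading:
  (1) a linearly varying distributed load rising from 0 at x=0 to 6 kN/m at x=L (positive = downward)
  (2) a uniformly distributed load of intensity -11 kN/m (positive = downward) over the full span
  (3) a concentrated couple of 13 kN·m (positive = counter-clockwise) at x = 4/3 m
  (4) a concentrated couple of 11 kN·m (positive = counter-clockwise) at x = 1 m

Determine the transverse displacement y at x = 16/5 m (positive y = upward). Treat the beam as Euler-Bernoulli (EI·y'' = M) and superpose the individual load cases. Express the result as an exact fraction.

Load 1 — triangular load w₀=6 kN/m (0→w₀ over full span):
  y_1 = (w₀Lx³/12-w₀L²x²/6-w₀x⁵/(120L))/EI = (6·4·(16/5)³/12-6·4²·(16/5)²/6-6·(16/5)⁵/(120·4))/20000 = -50048/9765625 m
Load 2 — uniform load w=-11 kN/m over full span:
  y_2 = -wx²(x²-4Lx+6L²)/(24EI) = -(-11)·(16/5)²·((16/5)²-4·4·(16/5)+6·4²)/(24·20000) = 15136/1171875 m
Load 3 — applied couple M₀=13 kN·m at a=4/3 m (b=L-a=8/3):
  y_3 = M₀a(2x-a)/(2EI)  [x>a] = 13·(4/3)·(2·(16/5)-(4/3))/(2·20000) = 247/112500 m
Load 4 — applied couple M₀=11 kN·m at a=1 m (b=L-a=3):
  y_4 = M₀a(2x-a)/(2EI)  [x>a] = 11·1·(2·(16/5)-1)/(2·20000) = 297/200000 m
Superposition: y = Σ y_i = 64528277/5625000000 m ≈ 0.011472 m

y(16/5) = 64528277/5625000000 m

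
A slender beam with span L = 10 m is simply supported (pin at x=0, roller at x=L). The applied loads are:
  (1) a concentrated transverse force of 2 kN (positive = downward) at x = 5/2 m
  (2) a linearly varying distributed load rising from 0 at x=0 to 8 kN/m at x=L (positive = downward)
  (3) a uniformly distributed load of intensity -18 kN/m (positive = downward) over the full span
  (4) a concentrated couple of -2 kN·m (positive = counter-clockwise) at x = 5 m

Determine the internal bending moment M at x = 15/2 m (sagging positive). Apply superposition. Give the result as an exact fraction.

M(15/2) = -493/4 kN·m

Load 1 — point force P=2 kN at a=5/2 m (b=L-a=15/2):
  M_1 = Pa(L-x)/L  [x>a] = 2·(5/2)·(10-(15/2))/10 = 5/4 kN·m
Load 2 — triangular load w₀=8 kN/m (0→w₀ over full span):
  M_2 = w₀Lx/6 - w₀x³/(6L) = 8·10·(15/2)/6 - 8·(15/2)³/(6·10) = 175/4 kN·m
Load 3 — uniform load w=-18 kN/m over full span:
  M_3 = wx(L-x)/2 = (-18)·(15/2)·(10-(15/2))/2 = -675/4 kN·m
Load 4 — applied couple M₀=-2 kN·m at a=5 m (b=L-a=5):
  M_4 = M₀x/L - M₀  [x>a] = (-2)·(15/2)/10 - (-2) = 1/2 kN·m
Superposition: M = Σ M_i = -493/4 kN·m ≈ -123.250000 kN·m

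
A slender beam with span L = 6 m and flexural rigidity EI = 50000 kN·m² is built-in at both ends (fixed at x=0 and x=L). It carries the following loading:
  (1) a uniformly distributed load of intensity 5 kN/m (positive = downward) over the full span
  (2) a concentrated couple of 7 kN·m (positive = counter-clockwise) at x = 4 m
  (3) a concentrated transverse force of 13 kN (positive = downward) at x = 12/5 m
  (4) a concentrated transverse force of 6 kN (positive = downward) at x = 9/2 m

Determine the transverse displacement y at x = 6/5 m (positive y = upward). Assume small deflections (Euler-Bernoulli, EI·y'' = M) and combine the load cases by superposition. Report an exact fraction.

Load 1 — uniform load w=5 kN/m over full span:
  y_1 = -wx²(L-x)²/(24EI) = -5·(6/5)²·(6-(6/5))²/(24·50000) = -54/390625 m
Load 2 — applied couple M₀=7 kN·m at a=4 m (b=L-a=2):
  y_2 = (R_Ax³/6 - M_Ax²/2)/EI  [x≤a] with R_A=14/9, M_A=7/3 = ((14/9)·(6/5)³/6 - (7/3)·(6/5)²/2)/50000 = -77/3125000 m
Load 3 — point force P=13 kN at a=12/5 m (b=L-a=18/5):
  y_3 = -Pb²x²(3aL-(3a+b)x)/(6L³EI)  [x≤a] = -13·(18/5)²·(6/5)²·(3·(12/5)·6-(3·(12/5)+(18/5))·(6/5))/(6·6³·50000) = -22113/195312500 m
Load 4 — point force P=6 kN at a=9/2 m (b=L-a=3/2):
  y_4 = -Pb²x²(3aL-(3a+b)x)/(6L³EI)  [x≤a] = -6·(3/2)²·(6/5)²·(3·(9/2)·6-(3·(9/2)+(3/2))·(6/5))/(6·6³·50000) = -189/10000000 m
Superposition: y = Σ y_i = -1843741/6250000000 m ≈ -0.000295 m

y(6/5) = -1843741/6250000000 m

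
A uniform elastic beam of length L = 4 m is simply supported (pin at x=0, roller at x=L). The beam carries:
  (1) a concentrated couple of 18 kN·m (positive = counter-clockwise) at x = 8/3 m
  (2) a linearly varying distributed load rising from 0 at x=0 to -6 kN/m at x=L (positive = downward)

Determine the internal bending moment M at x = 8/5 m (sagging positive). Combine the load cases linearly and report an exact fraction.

M(8/5) = 228/125 kN·m

Load 1 — applied couple M₀=18 kN·m at a=8/3 m (b=L-a=4/3):
  M_1 = M₀x/L  [x≤a] = 18·(8/5)/4 = 36/5 kN·m
Load 2 — triangular load w₀=-6 kN/m (0→w₀ over full span):
  M_2 = w₀Lx/6 - w₀x³/(6L) = (-6)·4·(8/5)/6 - (-6)·(8/5)³/(6·4) = -672/125 kN·m
Superposition: M = Σ M_i = 228/125 kN·m ≈ 1.824000 kN·m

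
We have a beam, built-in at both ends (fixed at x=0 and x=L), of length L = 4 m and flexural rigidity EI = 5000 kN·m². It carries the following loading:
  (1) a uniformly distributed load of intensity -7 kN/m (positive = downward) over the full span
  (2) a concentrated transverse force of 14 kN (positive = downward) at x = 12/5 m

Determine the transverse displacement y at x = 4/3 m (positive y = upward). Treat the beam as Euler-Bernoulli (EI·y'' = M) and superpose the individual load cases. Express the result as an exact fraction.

Load 1 — uniform load w=-7 kN/m over full span:
  y_1 = -wx²(L-x)²/(24EI) = -(-7)·(4/3)²·(4-(4/3))²/(24·5000) = 112/151875 m
Load 2 — point force P=14 kN at a=12/5 m (b=L-a=8/5):
  y_2 = -Pb²x²(3aL-(3a+b)x)/(6L³EI)  [x≤a] = -14·(8/5)²·(4/3)²·(3·(12/5)·4-(3·(12/5)+(8/5))·(4/3))/(6·4³·5000) = -3584/6328125 m
Superposition: y = Σ y_i = 3248/18984375 m ≈ 0.000171 m

y(4/3) = 3248/18984375 m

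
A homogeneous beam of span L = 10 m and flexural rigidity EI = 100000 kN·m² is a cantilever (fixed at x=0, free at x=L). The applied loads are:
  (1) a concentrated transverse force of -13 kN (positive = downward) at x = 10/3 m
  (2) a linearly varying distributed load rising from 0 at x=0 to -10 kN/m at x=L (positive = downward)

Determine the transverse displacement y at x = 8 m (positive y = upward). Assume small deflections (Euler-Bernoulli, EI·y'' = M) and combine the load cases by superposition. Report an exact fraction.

Load 1 — point force P=-13 kN at a=10/3 m (b=L-a=20/3):
  y_1 = -Pa²(3x-a)/(6EI)  [x>a] = -(-13)·(10/3)²·(3·8-(10/3))/(6·100000) = 403/81000 m
Load 2 — triangular load w₀=-10 kN/m (0→w₀ over full span):
  y_2 = (w₀Lx³/12-w₀L²x²/6-w₀x⁵/(120L))/EI = ((-10)·10·8³/12-(-10)·10²·8²/6-(-10)·8⁵/(120·10))/100000 = 3128/46875 m
Superposition: y = Σ y_i = 726023/10125000 m ≈ 0.071706 m

y(8) = 726023/10125000 m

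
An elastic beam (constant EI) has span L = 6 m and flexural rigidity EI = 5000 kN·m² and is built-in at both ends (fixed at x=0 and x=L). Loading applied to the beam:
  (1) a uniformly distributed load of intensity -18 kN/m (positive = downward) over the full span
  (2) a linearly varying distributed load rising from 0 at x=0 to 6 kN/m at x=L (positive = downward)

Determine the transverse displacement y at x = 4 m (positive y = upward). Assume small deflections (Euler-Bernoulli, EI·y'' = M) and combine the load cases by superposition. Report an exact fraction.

Load 1 — uniform load w=-18 kN/m over full span:
  y_1 = -wx²(L-x)²/(24EI) = -(-18)·4²·(6-4)²/(24·5000) = 6/625 m
Load 2 — triangular load w₀=6 kN/m (0→w₀ over full span):
  y_2 = -w₀x²(L-x)²(x+2L)/(120LEI) = -6·4²·(6-4)²·(4+2·6)/(120·6·5000) = -16/9375 m
Superposition: y = Σ y_i = 74/9375 m ≈ 0.007893 m

y(4) = 74/9375 m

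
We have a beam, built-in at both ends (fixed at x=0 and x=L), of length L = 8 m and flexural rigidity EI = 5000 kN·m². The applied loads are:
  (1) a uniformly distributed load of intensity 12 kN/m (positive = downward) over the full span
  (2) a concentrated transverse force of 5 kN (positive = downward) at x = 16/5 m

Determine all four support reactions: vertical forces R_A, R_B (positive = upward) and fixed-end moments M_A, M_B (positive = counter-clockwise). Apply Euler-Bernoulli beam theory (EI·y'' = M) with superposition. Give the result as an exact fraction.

Load 1 — uniform load w=12 kN/m over full span:
  R_A = wL/2 = 12·8/2 = 48 kN
  M_A = wL²/12 = 12·8²/12 = 64 kN·m
  R_B = wL/2 = 12·8/2 = 48 kN
  M_B = -wL²/12 = -12·8²/12 = -64 kN·m
Load 2 — point force P=5 kN at a=16/5 m (b=L-a=24/5):
  R_A = Pb²(3a+b)/L³ = 5·(24/5)²·(3·(16/5)+(24/5))/8³ = 81/25 kN
  M_A = Pab²/L² = 5·(16/5)·(24/5)²/8² = 144/25 kN·m
  R_B = Pa²(a+3b)/L³ = 5·(16/5)²·((16/5)+3·(24/5))/8³ = 44/25 kN
  M_B = -Pa²b/L² = -5·(16/5)²·(24/5)/8² = -96/25 kN·m
Superposition: R_A = 1281/25 kN, M_A = 1744/25 kN·m, R_B = 1244/25 kN, M_B = -1696/25 kN·m

R_A = 1281/25 kN, M_A = 1744/25 kN·m, R_B = 1244/25 kN, M_B = -1696/25 kN·m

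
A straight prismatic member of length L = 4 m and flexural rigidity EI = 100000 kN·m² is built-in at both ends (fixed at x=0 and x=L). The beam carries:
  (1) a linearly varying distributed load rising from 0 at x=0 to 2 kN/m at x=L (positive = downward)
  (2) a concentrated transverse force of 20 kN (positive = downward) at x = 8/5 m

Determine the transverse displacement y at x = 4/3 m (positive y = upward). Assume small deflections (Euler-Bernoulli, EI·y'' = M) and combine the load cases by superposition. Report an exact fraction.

y(4/3) = -3196/56953125 m

Load 1 — triangular load w₀=2 kN/m (0→w₀ over full span):
  y_1 = -w₀x²(L-x)²(x+2L)/(120LEI) = -2·(4/3)²·(4-(4/3))²·((4/3)+2·4)/(120·4·100000) = -56/11390625 m
Load 2 — point force P=20 kN at a=8/5 m (b=L-a=12/5):
  y_2 = -Pb²x²(3aL-(3a+b)x)/(6L³EI)  [x≤a] = -20·(12/5)²·(4/3)²·(3·(8/5)·4-(3·(8/5)+(12/5))·(4/3))/(6·4³·100000) = -4/78125 m
Superposition: y = Σ y_i = -3196/56953125 m ≈ -0.000056 m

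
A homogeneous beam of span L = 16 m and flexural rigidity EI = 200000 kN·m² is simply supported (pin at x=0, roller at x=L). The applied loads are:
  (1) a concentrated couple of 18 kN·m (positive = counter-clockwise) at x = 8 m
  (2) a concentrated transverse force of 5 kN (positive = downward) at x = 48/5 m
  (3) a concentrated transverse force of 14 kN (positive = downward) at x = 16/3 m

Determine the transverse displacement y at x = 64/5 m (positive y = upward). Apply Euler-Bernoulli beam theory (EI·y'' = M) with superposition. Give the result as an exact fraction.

y(64/5) = -23869/6328125 m

Load 1 — applied couple M₀=18 kN·m at a=8 m (b=L-a=8):
  y_1 = (M₀x³/(6L)-M₀(x-a)²/2+C₁x)/EI  [x>a] with C₁=M₀(3b²-L²)/(6L)=-12 = (18·(64/5)³/(6·16)-18·((64/5)-8)²/2+(-12)·(64/5))/200000 = 63/390625 m
Load 2 — point force P=5 kN at a=48/5 m (b=L-a=32/5):
  y_2 = -Pa(L-x)(2Lx-a²-x²)/(6LEI)  [x>a] = -5·(48/5)·(16-(64/5))·(2·16·(64/5)-(48/5)²-(64/5)²)/(6·16·200000) = -96/78125 m
Load 3 — point force P=14 kN at a=16/3 m (b=L-a=32/3):
  y_3 = -Pa(L-x)(2Lx-a²-x²)/(6LEI)  [x>a] = -14·(16/3)·(16-(64/5))·(2·16·(64/5)-(16/3)²-(64/5)²)/(6·16·200000) = -85568/31640625 m
Superposition: y = Σ y_i = -23869/6328125 m ≈ -0.003772 m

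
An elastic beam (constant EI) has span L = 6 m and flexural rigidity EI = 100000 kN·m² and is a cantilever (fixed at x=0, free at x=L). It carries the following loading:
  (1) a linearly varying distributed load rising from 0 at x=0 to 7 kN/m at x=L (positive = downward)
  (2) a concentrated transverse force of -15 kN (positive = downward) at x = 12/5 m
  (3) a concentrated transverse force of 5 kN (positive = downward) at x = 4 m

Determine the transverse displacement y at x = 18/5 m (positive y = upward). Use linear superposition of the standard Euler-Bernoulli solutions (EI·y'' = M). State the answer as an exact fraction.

y(18/5) = -2786427/781250000 m

Load 1 — triangular load w₀=7 kN/m (0→w₀ over full span):
  y_1 = (w₀Lx³/12-w₀L²x²/6-w₀x⁵/(120L))/EI = (7·6·(18/5)³/12-7·6²·(18/5)²/6-7·(18/5)⁵/(120·6))/100000 = -3022677/781250000 m
Load 2 — point force P=-15 kN at a=12/5 m (b=L-a=18/5):
  y_2 = -Pa²(3x-a)/(6EI)  [x>a] = -(-15)·(12/5)²·(3·(18/5)-(12/5))/(6·100000) = 189/156250 m
Load 3 — point force P=5 kN at a=4 m (b=L-a=2):
  y_3 = -Px²(3a-x)/(6EI)  [x≤a] = -5·(18/5)²·(3·4-(18/5))/(6·100000) = -567/625000 m
Superposition: y = Σ y_i = -2786427/781250000 m ≈ -0.003567 m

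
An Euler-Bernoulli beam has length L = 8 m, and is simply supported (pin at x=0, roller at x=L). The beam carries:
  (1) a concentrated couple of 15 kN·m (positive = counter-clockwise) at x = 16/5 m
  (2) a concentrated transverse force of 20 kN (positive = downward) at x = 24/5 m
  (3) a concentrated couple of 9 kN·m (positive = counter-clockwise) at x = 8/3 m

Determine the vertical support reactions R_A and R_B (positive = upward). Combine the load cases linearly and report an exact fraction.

Load 1 — applied couple M₀=15 kN·m at a=16/5 m (b=L-a=24/5):
  R_A = M₀/L = 15/8 kN
  R_B = -M₀/L = -15/8 kN
Load 2 — point force P=20 kN at a=24/5 m (b=L-a=16/5):
  R_A = Pb/L = 20·(16/5)/8 = 8 kN
  R_B = Pa/L = 20·(24/5)/8 = 12 kN
Load 3 — applied couple M₀=9 kN·m at a=8/3 m (b=L-a=16/3):
  R_A = M₀/L = 9/8 kN
  R_B = -M₀/L = -9/8 kN
Superposition: R_A = 11 kN, R_B = 9 kN

R_A = 11 kN, R_B = 9 kN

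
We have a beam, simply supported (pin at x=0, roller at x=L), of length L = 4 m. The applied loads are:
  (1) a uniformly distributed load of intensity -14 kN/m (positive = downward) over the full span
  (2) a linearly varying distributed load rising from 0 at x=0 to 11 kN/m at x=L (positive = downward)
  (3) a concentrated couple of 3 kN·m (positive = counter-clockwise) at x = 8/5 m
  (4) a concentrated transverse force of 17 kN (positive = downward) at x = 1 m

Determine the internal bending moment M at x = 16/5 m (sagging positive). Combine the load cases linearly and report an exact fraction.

M(16/5) = -834/125 kN·m

Load 1 — uniform load w=-14 kN/m over full span:
  M_1 = wx(L-x)/2 = (-14)·(16/5)·(4-(16/5))/2 = -448/25 kN·m
Load 2 — triangular load w₀=11 kN/m (0→w₀ over full span):
  M_2 = w₀Lx/6 - w₀x³/(6L) = 11·4·(16/5)/6 - 11·(16/5)³/(6·4) = 1056/125 kN·m
Load 3 — applied couple M₀=3 kN·m at a=8/5 m (b=L-a=12/5):
  M_3 = M₀x/L - M₀  [x>a] = 3·(16/5)/4 - 3 = -3/5 kN·m
Load 4 — point force P=17 kN at a=1 m (b=L-a=3):
  M_4 = Pa(L-x)/L  [x>a] = 17·1·(4-(16/5))/4 = 17/5 kN·m
Superposition: M = Σ M_i = -834/125 kN·m ≈ -6.672000 kN·m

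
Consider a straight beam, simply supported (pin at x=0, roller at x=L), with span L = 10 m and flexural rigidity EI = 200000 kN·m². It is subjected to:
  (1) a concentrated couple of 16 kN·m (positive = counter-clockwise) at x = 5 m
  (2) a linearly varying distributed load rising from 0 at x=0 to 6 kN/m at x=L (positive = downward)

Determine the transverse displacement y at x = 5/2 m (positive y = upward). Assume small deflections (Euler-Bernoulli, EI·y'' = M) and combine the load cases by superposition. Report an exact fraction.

Load 1 — applied couple M₀=16 kN·m at a=5 m (b=L-a=5):
  y_1 = (M₀x³/(6L)+C₁x)/EI  [x≤a] with C₁=M₀(3b²-L²)/(6L)=-20/3 = (16·(5/2)³/(6·10)+(-20/3)·(5/2))/200000 = -1/16000 m
Load 2 — triangular load w₀=6 kN/m (0→w₀ over full span):
  y_2 = -w₀x(7L⁴-10L²x²+3x⁴)/(360LEI) = -6·(5/2)·(7·10⁴-10·10²·(5/2)²+3·(5/2)⁴)/(360·10·200000) = -109/81920 m
Superposition: y = Σ y_i = -2853/2048000 m ≈ -0.001393 m

y(5/2) = -2853/2048000 m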